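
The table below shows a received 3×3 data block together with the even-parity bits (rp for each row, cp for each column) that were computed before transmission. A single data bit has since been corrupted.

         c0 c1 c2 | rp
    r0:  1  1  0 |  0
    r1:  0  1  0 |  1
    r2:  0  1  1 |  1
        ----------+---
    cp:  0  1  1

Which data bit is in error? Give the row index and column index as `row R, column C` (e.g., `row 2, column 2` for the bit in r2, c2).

row 2, column 0

Recompute each row's even parity and compare to rp:
  r0: data parity 0, sent rp 0 → ok
  r1: data parity 1, sent rp 1 → ok
  r2: data parity 0, sent rp 1 → mismatch
Recompute each column's even parity and compare to cp:
  c0: data parity 1, sent cp 0 → mismatch
  c1: data parity 1, sent cp 1 → ok
  c2: data parity 1, sent cp 1 → ok
Exactly one row (r2) and one column (c0) fail → the flipped bit is at their intersection.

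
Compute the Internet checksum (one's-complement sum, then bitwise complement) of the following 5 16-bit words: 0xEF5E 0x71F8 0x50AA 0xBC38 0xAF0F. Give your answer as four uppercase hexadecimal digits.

One's-complement addition (fold any carry out of bit 15 back into bit 0):
  0xEF5E + 0x71F8 = 0x16156 → wrap carry → 0x6157
  0x6157 + 0x50AA = 0x0B201
  0xB201 + 0xBC38 = 0x16E39 → wrap carry → 0x6E3A
  0x6E3A + 0xAF0F = 0x11D49 → wrap carry → 0x1D4A
One's-complement sum = 0x1D4A.
Checksum = ~0x1D4A & 0xFFFF = 0xE2B5.

E2B5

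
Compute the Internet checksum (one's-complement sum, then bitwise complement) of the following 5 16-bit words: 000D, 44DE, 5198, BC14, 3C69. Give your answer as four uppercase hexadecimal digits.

70FE

One's-complement addition (fold any carry out of bit 15 back into bit 0):
  0x000D + 0x44DE = 0x044EB
  0x44EB + 0x5198 = 0x09683
  0x9683 + 0xBC14 = 0x15297 → wrap carry → 0x5298
  0x5298 + 0x3C69 = 0x08F01
One's-complement sum = 0x8F01.
Checksum = ~0x8F01 & 0xFFFF = 0x70FE.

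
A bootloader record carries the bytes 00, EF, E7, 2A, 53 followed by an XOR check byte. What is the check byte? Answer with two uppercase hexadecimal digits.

XOR the bytes together:
  start with 0x00
  0x00 ⊕ 0xEF = 0xEF
  0xEF ⊕ 0xE7 = 0x08
  0x08 ⊕ 0x2A = 0x22
  0x22 ⊕ 0x53 = 0x71

71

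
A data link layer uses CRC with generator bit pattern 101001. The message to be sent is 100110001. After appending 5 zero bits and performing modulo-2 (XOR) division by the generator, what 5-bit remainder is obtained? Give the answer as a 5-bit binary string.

10010

Append 5 zeros: 10011000100000. Divide by 101001 (XOR where the leading bit is 1):
  pos 0: 100110 XOR 101001 = 001111
  pos 2: 111100 XOR 101001 = 010101
  pos 3: 101011 XOR 101001 = 000010
  pos 7: 100000 XOR 101001 = 001001
Remainder (last 5 bits) = 10010. This is the CRC / FCS.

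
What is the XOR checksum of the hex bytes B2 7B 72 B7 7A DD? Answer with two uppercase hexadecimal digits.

AB

XOR the bytes together:
  start with 0xB2
  0xB2 ⊕ 0x7B = 0xC9
  0xC9 ⊕ 0x72 = 0xBB
  0xBB ⊕ 0xB7 = 0x0C
  0x0C ⊕ 0x7A = 0x76
  0x76 ⊕ 0xDD = 0xAB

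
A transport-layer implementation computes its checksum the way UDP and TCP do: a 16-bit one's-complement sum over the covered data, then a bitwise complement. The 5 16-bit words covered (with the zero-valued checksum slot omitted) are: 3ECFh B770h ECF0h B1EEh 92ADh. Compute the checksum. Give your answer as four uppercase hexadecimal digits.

One's-complement addition (fold any carry out of bit 15 back into bit 0):
  0x3ECF + 0xB770 = 0x0F63F
  0xF63F + 0xECF0 = 0x1E32F → wrap carry → 0xE330
  0xE330 + 0xB1EE = 0x1951E → wrap carry → 0x951F
  0x951F + 0x92AD = 0x127CC → wrap carry → 0x27CD
One's-complement sum = 0x27CD.
Checksum = ~0x27CD & 0xFFFF = 0xD832.

D832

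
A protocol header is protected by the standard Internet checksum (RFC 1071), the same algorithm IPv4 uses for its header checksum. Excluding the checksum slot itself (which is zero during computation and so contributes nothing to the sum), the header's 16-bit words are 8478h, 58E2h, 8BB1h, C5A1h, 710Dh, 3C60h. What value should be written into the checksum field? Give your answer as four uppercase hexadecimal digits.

23E4

One's-complement addition (fold any carry out of bit 15 back into bit 0):
  0x8478 + 0x58E2 = 0x0DD5A
  0xDD5A + 0x8BB1 = 0x1690B → wrap carry → 0x690C
  0x690C + 0xC5A1 = 0x12EAD → wrap carry → 0x2EAE
  0x2EAE + 0x710D = 0x09FBB
  0x9FBB + 0x3C60 = 0x0DC1B
One's-complement sum = 0xDC1B.
Checksum = ~0xDC1B & 0xFFFF = 0x23E4.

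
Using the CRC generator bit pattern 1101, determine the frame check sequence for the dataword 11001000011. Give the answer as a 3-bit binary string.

011

Append 3 zeros: 11001000011000. Divide by 1101 (XOR where the leading bit is 1):
  pos 0: 1100 XOR 1101 = 0001
  pos 3: 1100 XOR 1101 = 0001
  pos 6: 1001 XOR 1101 = 0100
  pos 7: 1001 XOR 1101 = 0100
  pos 8: 1000 XOR 1101 = 0101
  pos 9: 1010 XOR 1101 = 0111
  pos 10: 1110 XOR 1101 = 0011
Remainder (last 3 bits) = 011. This is the CRC / FCS.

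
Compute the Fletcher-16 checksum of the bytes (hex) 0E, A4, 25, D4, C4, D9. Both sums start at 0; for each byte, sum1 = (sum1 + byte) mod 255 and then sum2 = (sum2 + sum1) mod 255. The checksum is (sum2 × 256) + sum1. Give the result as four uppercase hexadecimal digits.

024B

Running sums (mod 255):
  after byte 0 (0E): sum1=14, sum2=14
  after byte 1 (A4): sum1=178, sum2=192
  after byte 2 (25): sum1=215, sum2=152
  after byte 3 (D4): sum1=172, sum2=69
  after byte 4 (C4): sum1=113, sum2=182
  after byte 5 (D9): sum1=75, sum2=2
Checksum = sum2·256 + sum1 = 2·256 + 75 = 587 = 0x024B.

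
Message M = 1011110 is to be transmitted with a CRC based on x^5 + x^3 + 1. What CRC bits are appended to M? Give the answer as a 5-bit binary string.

10111

Append 5 zeros: 101111000000. Divide by 101001 (XOR where the leading bit is 1):
  pos 0: 101111 XOR 101001 = 000110
  pos 3: 110000 XOR 101001 = 011001
  pos 4: 110010 XOR 101001 = 011011
  pos 5: 110110 XOR 101001 = 011111
  pos 6: 111110 XOR 101001 = 010111
Remainder (last 5 bits) = 10111. This is the CRC / FCS.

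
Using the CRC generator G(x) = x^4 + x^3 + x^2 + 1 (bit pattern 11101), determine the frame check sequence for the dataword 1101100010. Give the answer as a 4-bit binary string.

0010

Append 4 zeros: 11011000100000. Divide by 11101 (XOR where the leading bit is 1):
  pos 0: 11011 XOR 11101 = 00110
  pos 2: 11000 XOR 11101 = 00101
  pos 4: 10101 XOR 11101 = 01000
  pos 5: 10000 XOR 11101 = 01101
  pos 6: 11010 XOR 11101 = 00111
  pos 8: 11100 XOR 11101 = 00001
Remainder (last 4 bits) = 0010. This is the CRC / FCS.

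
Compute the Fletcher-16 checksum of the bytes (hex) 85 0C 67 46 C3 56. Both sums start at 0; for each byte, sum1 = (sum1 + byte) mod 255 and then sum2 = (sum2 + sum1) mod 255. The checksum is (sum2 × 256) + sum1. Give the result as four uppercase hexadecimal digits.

Running sums (mod 255):
  after byte 0 (85): sum1=133, sum2=133
  after byte 1 (0C): sum1=145, sum2=23
  after byte 2 (67): sum1=248, sum2=16
  after byte 3 (46): sum1=63, sum2=79
  after byte 4 (C3): sum1=3, sum2=82
  after byte 5 (56): sum1=89, sum2=171
Checksum = sum2·256 + sum1 = 171·256 + 89 = 43865 = 0xAB59.

AB59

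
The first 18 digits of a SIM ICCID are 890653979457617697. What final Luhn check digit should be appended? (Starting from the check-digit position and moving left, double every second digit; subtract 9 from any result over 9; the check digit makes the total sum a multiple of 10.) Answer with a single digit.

Partial digits right→left: 7 9 6 7 1 6 7 5 4 9 7 9 3 5 6 0 9 8
Double every second digit counting from the check-digit position (so the 1st, 3rd, 5th, ... of the partial from the right).
  doubled (with −9 where >9): 5 3 2 5 8 5 6 3 9 → sum 46
  kept as-is: 9 7 6 5 9 9 5 0 8 → sum 58
Total = 46 + 58 = 104.
Check digit = (10 − (104 mod 10)) mod 10 = 6.

6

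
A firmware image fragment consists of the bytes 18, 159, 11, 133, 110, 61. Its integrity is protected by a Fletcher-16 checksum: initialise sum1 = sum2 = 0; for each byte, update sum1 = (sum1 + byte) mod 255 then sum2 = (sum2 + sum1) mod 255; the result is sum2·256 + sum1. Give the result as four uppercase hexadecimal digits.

61ED

Running sums (mod 255):
  after byte 0 (18): sum1=18, sum2=18
  after byte 1 (159): sum1=177, sum2=195
  after byte 2 (11): sum1=188, sum2=128
  after byte 3 (133): sum1=66, sum2=194
  after byte 4 (110): sum1=176, sum2=115
  after byte 5 (61): sum1=237, sum2=97
Checksum = sum2·256 + sum1 = 97·256 + 237 = 25069 = 0x61ED.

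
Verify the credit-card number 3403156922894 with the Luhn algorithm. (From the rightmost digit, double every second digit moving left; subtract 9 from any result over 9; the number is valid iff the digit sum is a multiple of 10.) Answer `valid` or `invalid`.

invalid

From the right, keep odd positions and double even positions (subtract 9 from any doubled value over 9):
  doubled (positions 2,4,...): 9 4 9 1 6 8 → sum 37
  kept (positions 1,3,...): 4 8 2 6 1 0 3 → sum 24
Total = 61.
61 mod 10 = 1, so the number is invalid.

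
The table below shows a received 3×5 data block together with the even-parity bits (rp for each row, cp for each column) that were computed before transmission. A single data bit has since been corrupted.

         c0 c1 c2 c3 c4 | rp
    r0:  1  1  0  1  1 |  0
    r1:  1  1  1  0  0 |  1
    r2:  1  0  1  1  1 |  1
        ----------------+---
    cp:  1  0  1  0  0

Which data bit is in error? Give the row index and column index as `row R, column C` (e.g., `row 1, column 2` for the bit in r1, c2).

row 2, column 2

Recompute each row's even parity and compare to rp:
  r0: data parity 0, sent rp 0 → ok
  r1: data parity 1, sent rp 1 → ok
  r2: data parity 0, sent rp 1 → mismatch
Recompute each column's even parity and compare to cp:
  c0: data parity 1, sent cp 1 → ok
  c1: data parity 0, sent cp 0 → ok
  c2: data parity 0, sent cp 1 → mismatch
  c3: data parity 0, sent cp 0 → ok
  c4: data parity 0, sent cp 0 → ok
Exactly one row (r2) and one column (c2) fail → the flipped bit is at their intersection.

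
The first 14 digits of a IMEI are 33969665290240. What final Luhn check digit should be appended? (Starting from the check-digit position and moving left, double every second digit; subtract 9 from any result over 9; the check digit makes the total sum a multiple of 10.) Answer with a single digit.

1

Partial digits right→left: 0 4 2 0 9 2 5 6 6 9 6 9 3 3
Double every second digit counting from the check-digit position (so the 1st, 3rd, 5th, ... of the partial from the right).
  doubled (with −9 where >9): 0 4 9 1 3 3 6 → sum 26
  kept as-is: 4 0 2 6 9 9 3 → sum 33
Total = 26 + 33 = 59.
Check digit = (10 − (59 mod 10)) mod 10 = 1.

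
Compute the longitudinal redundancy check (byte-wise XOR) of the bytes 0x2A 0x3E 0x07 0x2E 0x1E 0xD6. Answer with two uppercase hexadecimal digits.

XOR the bytes together:
  start with 0x2A
  0x2A ⊕ 0x3E = 0x14
  0x14 ⊕ 0x07 = 0x13
  0x13 ⊕ 0x2E = 0x3D
  0x3D ⊕ 0x1E = 0x23
  0x23 ⊕ 0xD6 = 0xF5

F5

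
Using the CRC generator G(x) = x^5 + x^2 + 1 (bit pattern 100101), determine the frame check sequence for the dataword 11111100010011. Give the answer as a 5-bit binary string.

Append 5 zeros: 1111110001001100000. Divide by 100101 (XOR where the leading bit is 1):
  pos 0: 111111 XOR 100101 = 011010
  pos 1: 110100 XOR 100101 = 010001
  pos 2: 100010 XOR 100101 = 000111
  pos 5: 111010 XOR 100101 = 011111
  pos 6: 111110 XOR 100101 = 011011
  pos 7: 110111 XOR 100101 = 010010
  pos 8: 100101 XOR 100101 = 000000
Remainder (last 5 bits) = 00000. This is the CRC / FCS.

00000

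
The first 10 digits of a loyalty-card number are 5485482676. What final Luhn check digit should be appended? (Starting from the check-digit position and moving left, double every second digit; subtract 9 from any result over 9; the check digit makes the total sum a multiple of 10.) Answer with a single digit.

Partial digits right→left: 6 7 6 2 8 4 5 8 4 5
Double every second digit counting from the check-digit position (so the 1st, 3rd, 5th, ... of the partial from the right).
  doubled (with −9 where >9): 3 3 7 1 8 → sum 22
  kept as-is: 7 2 4 8 5 → sum 26
Total = 22 + 26 = 48.
Check digit = (10 − (48 mod 10)) mod 10 = 2.

2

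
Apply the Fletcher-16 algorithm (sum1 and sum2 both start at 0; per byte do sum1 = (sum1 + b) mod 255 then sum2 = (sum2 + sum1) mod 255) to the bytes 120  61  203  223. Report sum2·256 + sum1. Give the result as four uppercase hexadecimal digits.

Running sums (mod 255):
  after byte 0 (120): sum1=120, sum2=120
  after byte 1 (61): sum1=181, sum2=46
  after byte 2 (203): sum1=129, sum2=175
  after byte 3 (223): sum1=97, sum2=17
Checksum = sum2·256 + sum1 = 17·256 + 97 = 4449 = 0x1161.

1161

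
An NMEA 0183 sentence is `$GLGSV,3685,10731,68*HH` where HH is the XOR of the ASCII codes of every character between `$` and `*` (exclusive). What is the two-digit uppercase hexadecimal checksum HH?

57

XOR the ASCII codes of the payload characters:
  'G' = 0x47 → acc = 0x47
  'L' = 0x4C → acc = 0x0B
  'G' = 0x47 → acc = 0x4C
  'S' = 0x53 → acc = 0x1F
  'V' = 0x56 → acc = 0x49
  ',' = 0x2C → acc = 0x65
  '3' = 0x33 → acc = 0x56
  '6' = 0x36 → acc = 0x60
  '8' = 0x38 → acc = 0x58
  '5' = 0x35 → acc = 0x6D
  ',' = 0x2C → acc = 0x41
  '1' = 0x31 → acc = 0x70
  '0' = 0x30 → acc = 0x40
  '7' = 0x37 → acc = 0x77
  '3' = 0x33 → acc = 0x44
  '1' = 0x31 → acc = 0x75
  ',' = 0x2C → acc = 0x59
  '6' = 0x36 → acc = 0x6F
  '8' = 0x38 → acc = 0x57
Checksum = 0x57.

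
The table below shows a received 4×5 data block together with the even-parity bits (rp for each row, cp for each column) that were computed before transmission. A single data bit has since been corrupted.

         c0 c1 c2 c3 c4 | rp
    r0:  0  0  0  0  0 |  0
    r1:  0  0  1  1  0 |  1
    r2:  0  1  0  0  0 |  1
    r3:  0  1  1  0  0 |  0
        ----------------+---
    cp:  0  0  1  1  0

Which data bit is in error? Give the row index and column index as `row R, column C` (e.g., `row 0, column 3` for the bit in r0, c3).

row 1, column 2

Recompute each row's even parity and compare to rp:
  r0: data parity 0, sent rp 0 → ok
  r1: data parity 0, sent rp 1 → mismatch
  r2: data parity 1, sent rp 1 → ok
  r3: data parity 0, sent rp 0 → ok
Recompute each column's even parity and compare to cp:
  c0: data parity 0, sent cp 0 → ok
  c1: data parity 0, sent cp 0 → ok
  c2: data parity 0, sent cp 1 → mismatch
  c3: data parity 1, sent cp 1 → ok
  c4: data parity 0, sent cp 0 → ok
Exactly one row (r1) and one column (c2) fail → the flipped bit is at their intersection.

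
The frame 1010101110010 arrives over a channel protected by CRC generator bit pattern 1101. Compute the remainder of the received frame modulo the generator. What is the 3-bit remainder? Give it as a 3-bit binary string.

Modulo-2 division of 1010101110010 by 1101:
  pos 0: 1010 XOR 1101 = 0111
  pos 1: 1111 XOR 1101 = 0010
  pos 3: 1001 XOR 1101 = 0100
  pos 4: 1001 XOR 1101 = 0100
  pos 5: 1001 XOR 1101 = 0100
  pos 6: 1000 XOR 1101 = 0101
  pos 7: 1010 XOR 1101 = 0111
  pos 8: 1111 XOR 1101 = 0010
Remainder = 100 (nonzero — an error is detected).

100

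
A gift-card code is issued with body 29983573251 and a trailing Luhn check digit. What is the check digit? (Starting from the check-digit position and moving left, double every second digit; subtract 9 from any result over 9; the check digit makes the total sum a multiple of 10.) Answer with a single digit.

Partial digits right→left: 1 5 2 3 7 5 3 8 9 9 2
Double every second digit counting from the check-digit position (so the 1st, 3rd, 5th, ... of the partial from the right).
  doubled (with −9 where >9): 2 4 5 6 9 4 → sum 30
  kept as-is: 5 3 5 8 9 → sum 30
Total = 30 + 30 = 60.
Check digit = (10 − (60 mod 10)) mod 10 = 0.

0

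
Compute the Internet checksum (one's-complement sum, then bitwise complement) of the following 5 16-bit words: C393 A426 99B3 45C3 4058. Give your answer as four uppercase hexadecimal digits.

One's-complement addition (fold any carry out of bit 15 back into bit 0):
  0xC393 + 0xA426 = 0x167B9 → wrap carry → 0x67BA
  0x67BA + 0x99B3 = 0x1016D → wrap carry → 0x016E
  0x016E + 0x45C3 = 0x04731
  0x4731 + 0x4058 = 0x08789
One's-complement sum = 0x8789.
Checksum = ~0x8789 & 0xFFFF = 0x7876.

7876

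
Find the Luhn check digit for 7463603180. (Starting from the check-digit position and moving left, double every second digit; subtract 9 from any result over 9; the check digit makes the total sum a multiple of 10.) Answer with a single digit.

4

Partial digits right→left: 0 8 1 3 0 6 3 6 4 7
Double every second digit counting from the check-digit position (so the 1st, 3rd, 5th, ... of the partial from the right).
  doubled (with −9 where >9): 0 2 0 6 8 → sum 16
  kept as-is: 8 3 6 6 7 → sum 30
Total = 16 + 30 = 46.
Check digit = (10 − (46 mod 10)) mod 10 = 4.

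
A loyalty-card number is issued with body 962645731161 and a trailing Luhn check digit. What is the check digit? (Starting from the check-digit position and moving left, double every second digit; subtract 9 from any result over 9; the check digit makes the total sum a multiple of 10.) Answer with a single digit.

Partial digits right→left: 1 6 1 1 3 7 5 4 6 2 6 9
Double every second digit counting from the check-digit position (so the 1st, 3rd, 5th, ... of the partial from the right).
  doubled (with −9 where >9): 2 2 6 1 3 3 → sum 17
  kept as-is: 6 1 7 4 2 9 → sum 29
Total = 17 + 29 = 46.
Check digit = (10 − (46 mod 10)) mod 10 = 4.

4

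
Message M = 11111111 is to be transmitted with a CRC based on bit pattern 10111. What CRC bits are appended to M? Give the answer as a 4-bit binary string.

1010

Append 4 zeros: 111111110000. Divide by 10111 (XOR where the leading bit is 1):
  pos 0: 11111 XOR 10111 = 01000
  pos 1: 10001 XOR 10111 = 00110
  pos 3: 11011 XOR 10111 = 01100
  pos 4: 11000 XOR 10111 = 01111
  pos 5: 11110 XOR 10111 = 01001
  pos 6: 10010 XOR 10111 = 00101
Remainder (last 4 bits) = 1010. This is the CRC / FCS.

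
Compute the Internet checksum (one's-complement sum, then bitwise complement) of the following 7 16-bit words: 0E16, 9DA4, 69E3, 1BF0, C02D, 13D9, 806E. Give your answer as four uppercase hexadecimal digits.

79FC

One's-complement addition (fold any carry out of bit 15 back into bit 0):
  0x0E16 + 0x9DA4 = 0x0ABBA
  0xABBA + 0x69E3 = 0x1159D → wrap carry → 0x159E
  0x159E + 0x1BF0 = 0x0318E
  0x318E + 0xC02D = 0x0F1BB
  0xF1BB + 0x13D9 = 0x10594 → wrap carry → 0x0595
  0x0595 + 0x806E = 0x08603
One's-complement sum = 0x8603.
Checksum = ~0x8603 & 0xFFFF = 0x79FC.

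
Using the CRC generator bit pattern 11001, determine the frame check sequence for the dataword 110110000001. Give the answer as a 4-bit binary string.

Append 4 zeros: 1101100000010000. Divide by 11001 (XOR where the leading bit is 1):
  pos 0: 11011 XOR 11001 = 00010
  pos 3: 10000 XOR 11001 = 01001
  pos 4: 10010 XOR 11001 = 01011
  pos 5: 10110 XOR 11001 = 01111
  pos 6: 11110 XOR 11001 = 00111
  pos 8: 11110 XOR 11001 = 00111
  pos 10: 11100 XOR 11001 = 00101
Remainder (last 4 bits) = 1010. This is the CRC / FCS.

1010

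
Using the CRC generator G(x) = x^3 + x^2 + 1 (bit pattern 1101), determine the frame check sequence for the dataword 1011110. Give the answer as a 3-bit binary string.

Append 3 zeros: 1011110000. Divide by 1101 (XOR where the leading bit is 1):
  pos 0: 1011 XOR 1101 = 0110
  pos 1: 1101 XOR 1101 = 0000
  pos 5: 1000 XOR 1101 = 0101
  pos 6: 1010 XOR 1101 = 0111
Remainder (last 3 bits) = 111. This is the CRC / FCS.

111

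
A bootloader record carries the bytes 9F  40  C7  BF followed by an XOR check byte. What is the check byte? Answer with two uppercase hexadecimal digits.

XOR the bytes together:
  start with 0x9F
  0x9F ⊕ 0x40 = 0xDF
  0xDF ⊕ 0xC7 = 0x18
  0x18 ⊕ 0xBF = 0xA7

A7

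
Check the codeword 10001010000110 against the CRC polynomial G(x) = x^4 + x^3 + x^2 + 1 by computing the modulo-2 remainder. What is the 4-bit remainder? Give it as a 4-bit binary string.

Modulo-2 division of 10001010000110 by 11101:
  pos 0: 10001 XOR 11101 = 01100
  pos 1: 11000 XOR 11101 = 00101
  pos 3: 10110 XOR 11101 = 01011
  pos 4: 10110 XOR 11101 = 01011
  pos 5: 10110 XOR 11101 = 01011
  pos 6: 10110 XOR 11101 = 01011
  pos 7: 10111 XOR 11101 = 01010
  pos 8: 10101 XOR 11101 = 01000
  pos 9: 10000 XOR 11101 = 01101
Remainder = 1101 (nonzero — an error is detected).

1101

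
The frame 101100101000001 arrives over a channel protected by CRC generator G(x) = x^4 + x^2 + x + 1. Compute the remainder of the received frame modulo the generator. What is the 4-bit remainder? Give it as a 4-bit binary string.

0000

Modulo-2 division of 101100101000001 by 10111:
  pos 0: 10110 XOR 10111 = 00001
  pos 4: 10101 XOR 10111 = 00010
  pos 7: 10000 XOR 10111 = 00111
  pos 9: 11100 XOR 10111 = 01011
  pos 10: 10111 XOR 10111 = 00000
Remainder = 0000 (zero — the frame passes the CRC check).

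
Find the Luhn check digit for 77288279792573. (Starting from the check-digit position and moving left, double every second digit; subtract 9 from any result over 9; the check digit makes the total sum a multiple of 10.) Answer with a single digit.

Partial digits right→left: 3 7 5 2 9 7 9 7 2 8 8 2 7 7
Double every second digit counting from the check-digit position (so the 1st, 3rd, 5th, ... of the partial from the right).
  doubled (with −9 where >9): 6 1 9 9 4 7 5 → sum 41
  kept as-is: 7 2 7 7 8 2 7 → sum 40
Total = 41 + 40 = 81.
Check digit = (10 − (81 mod 10)) mod 10 = 9.

9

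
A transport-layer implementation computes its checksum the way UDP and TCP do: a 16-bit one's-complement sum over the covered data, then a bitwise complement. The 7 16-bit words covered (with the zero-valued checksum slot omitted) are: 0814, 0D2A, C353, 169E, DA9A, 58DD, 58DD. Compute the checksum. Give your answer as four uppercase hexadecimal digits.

One's-complement addition (fold any carry out of bit 15 back into bit 0):
  0x0814 + 0x0D2A = 0x0153E
  0x153E + 0xC353 = 0x0D891
  0xD891 + 0x169E = 0x0EF2F
  0xEF2F + 0xDA9A = 0x1C9C9 → wrap carry → 0xC9CA
  0xC9CA + 0x58DD = 0x122A7 → wrap carry → 0x22A8
  0x22A8 + 0x58DD = 0x07B85
One's-complement sum = 0x7B85.
Checksum = ~0x7B85 & 0xFFFF = 0x847A.

847A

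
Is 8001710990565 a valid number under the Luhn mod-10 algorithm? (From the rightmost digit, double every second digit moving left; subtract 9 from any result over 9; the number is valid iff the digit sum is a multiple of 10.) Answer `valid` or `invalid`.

From the right, keep odd positions and double even positions (subtract 9 from any doubled value over 9):
  doubled (positions 2,4,...): 3 0 9 2 2 0 → sum 16
  kept (positions 1,3,...): 5 5 9 0 7 0 8 → sum 34
Total = 50.
50 mod 10 = 0, so the number is valid.

valid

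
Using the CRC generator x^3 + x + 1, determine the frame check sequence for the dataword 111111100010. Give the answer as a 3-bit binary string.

Append 3 zeros: 111111100010000. Divide by 1011 (XOR where the leading bit is 1):
  pos 0: 1111 XOR 1011 = 0100
  pos 1: 1001 XOR 1011 = 0010
  pos 3: 1011 XOR 1011 = 0000
  pos 10: 1000 XOR 1011 = 0011
Remainder (last 3 bits) = 110. This is the CRC / FCS.

110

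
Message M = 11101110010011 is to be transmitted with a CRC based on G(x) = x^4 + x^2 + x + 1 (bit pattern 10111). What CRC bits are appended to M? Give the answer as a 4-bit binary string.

0111

Append 4 zeros: 111011100100110000. Divide by 10111 (XOR where the leading bit is 1):
  pos 0: 11101 XOR 10111 = 01010
  pos 1: 10101 XOR 10111 = 00010
  pos 4: 10100 XOR 10111 = 00011
  pos 7: 11100 XOR 10111 = 01011
  pos 8: 10111 XOR 10111 = 00000
  pos 13: 10000 XOR 10111 = 00111
Remainder (last 4 bits) = 0111. This is the CRC / FCS.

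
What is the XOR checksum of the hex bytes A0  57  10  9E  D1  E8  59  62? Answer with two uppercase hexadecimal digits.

XOR the bytes together:
  start with 0xA0
  0xA0 ⊕ 0x57 = 0xF7
  0xF7 ⊕ 0x10 = 0xE7
  0xE7 ⊕ 0x9E = 0x79
  0x79 ⊕ 0xD1 = 0xA8
  0xA8 ⊕ 0xE8 = 0x40
  0x40 ⊕ 0x59 = 0x19
  0x19 ⊕ 0x62 = 0x7B

7B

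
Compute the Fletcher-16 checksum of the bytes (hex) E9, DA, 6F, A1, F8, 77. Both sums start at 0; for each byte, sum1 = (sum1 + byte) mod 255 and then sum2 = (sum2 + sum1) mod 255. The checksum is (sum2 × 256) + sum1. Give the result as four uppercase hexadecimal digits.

CD46

Running sums (mod 255):
  after byte 0 (E9): sum1=233, sum2=233
  after byte 1 (DA): sum1=196, sum2=174
  after byte 2 (6F): sum1=52, sum2=226
  after byte 3 (A1): sum1=213, sum2=184
  after byte 4 (F8): sum1=206, sum2=135
  after byte 5 (77): sum1=70, sum2=205
Checksum = sum2·256 + sum1 = 205·256 + 70 = 52550 = 0xCD46.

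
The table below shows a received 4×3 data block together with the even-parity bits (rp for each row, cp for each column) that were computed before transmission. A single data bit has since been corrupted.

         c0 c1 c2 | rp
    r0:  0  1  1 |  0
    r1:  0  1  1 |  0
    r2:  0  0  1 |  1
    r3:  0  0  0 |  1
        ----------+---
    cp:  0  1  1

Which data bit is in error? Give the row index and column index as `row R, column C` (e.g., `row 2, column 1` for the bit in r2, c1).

row 3, column 1

Recompute each row's even parity and compare to rp:
  r0: data parity 0, sent rp 0 → ok
  r1: data parity 0, sent rp 0 → ok
  r2: data parity 1, sent rp 1 → ok
  r3: data parity 0, sent rp 1 → mismatch
Recompute each column's even parity and compare to cp:
  c0: data parity 0, sent cp 0 → ok
  c1: data parity 0, sent cp 1 → mismatch
  c2: data parity 1, sent cp 1 → ok
Exactly one row (r3) and one column (c1) fail → the flipped bit is at their intersection.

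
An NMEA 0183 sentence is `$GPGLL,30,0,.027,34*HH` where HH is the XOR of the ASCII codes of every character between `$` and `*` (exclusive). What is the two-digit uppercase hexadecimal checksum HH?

7F

XOR the ASCII codes of the payload characters:
  'G' = 0x47 → acc = 0x47
  'P' = 0x50 → acc = 0x17
  'G' = 0x47 → acc = 0x50
  'L' = 0x4C → acc = 0x1C
  'L' = 0x4C → acc = 0x50
  ',' = 0x2C → acc = 0x7C
  '3' = 0x33 → acc = 0x4F
  '0' = 0x30 → acc = 0x7F
  ',' = 0x2C → acc = 0x53
  '0' = 0x30 → acc = 0x63
  ',' = 0x2C → acc = 0x4F
  '.' = 0x2E → acc = 0x61
  '0' = 0x30 → acc = 0x51
  '2' = 0x32 → acc = 0x63
  '7' = 0x37 → acc = 0x54
  ',' = 0x2C → acc = 0x78
  '3' = 0x33 → acc = 0x4B
  '4' = 0x34 → acc = 0x7F
Checksum = 0x7F.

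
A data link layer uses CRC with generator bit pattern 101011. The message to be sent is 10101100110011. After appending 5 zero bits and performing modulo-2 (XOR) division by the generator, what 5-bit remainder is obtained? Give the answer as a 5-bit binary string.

10010

Append 5 zeros: 1010110011001100000. Divide by 101011 (XOR where the leading bit is 1):
  pos 0: 101011 XOR 101011 = 000000
  pos 8: 110011 XOR 101011 = 011000
  pos 9: 110000 XOR 101011 = 011011
  pos 10: 110110 XOR 101011 = 011101
  pos 11: 111010 XOR 101011 = 010001
  pos 12: 100010 XOR 101011 = 001001
Remainder (last 5 bits) = 10010. This is the CRC / FCS.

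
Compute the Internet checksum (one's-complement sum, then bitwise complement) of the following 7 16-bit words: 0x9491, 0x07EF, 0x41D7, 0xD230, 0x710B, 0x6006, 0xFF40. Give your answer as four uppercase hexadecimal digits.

One's-complement addition (fold any carry out of bit 15 back into bit 0):
  0x9491 + 0x07EF = 0x09C80
  0x9C80 + 0x41D7 = 0x0DE57
  0xDE57 + 0xD230 = 0x1B087 → wrap carry → 0xB088
  0xB088 + 0x710B = 0x12193 → wrap carry → 0x2194
  0x2194 + 0x6006 = 0x0819A
  0x819A + 0xFF40 = 0x180DA → wrap carry → 0x80DB
One's-complement sum = 0x80DB.
Checksum = ~0x80DB & 0xFFFF = 0x7F24.

7F24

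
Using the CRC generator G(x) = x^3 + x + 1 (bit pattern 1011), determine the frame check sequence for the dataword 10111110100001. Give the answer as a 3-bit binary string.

Append 3 zeros: 10111110100001000. Divide by 1011 (XOR where the leading bit is 1):
  pos 0: 1011 XOR 1011 = 0000
  pos 4: 1110 XOR 1011 = 0101
  pos 5: 1011 XOR 1011 = 0000
  pos 13: 1000 XOR 1011 = 0011
Remainder (last 3 bits) = 011. This is the CRC / FCS.

011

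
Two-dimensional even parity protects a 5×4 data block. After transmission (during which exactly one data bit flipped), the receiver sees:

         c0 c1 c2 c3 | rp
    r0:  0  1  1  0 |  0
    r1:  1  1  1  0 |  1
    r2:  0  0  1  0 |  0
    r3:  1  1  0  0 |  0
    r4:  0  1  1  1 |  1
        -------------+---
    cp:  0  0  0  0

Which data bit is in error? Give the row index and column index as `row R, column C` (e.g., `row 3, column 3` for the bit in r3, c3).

row 2, column 3

Recompute each row's even parity and compare to rp:
  r0: data parity 0, sent rp 0 → ok
  r1: data parity 1, sent rp 1 → ok
  r2: data parity 1, sent rp 0 → mismatch
  r3: data parity 0, sent rp 0 → ok
  r4: data parity 1, sent rp 1 → ok
Recompute each column's even parity and compare to cp:
  c0: data parity 0, sent cp 0 → ok
  c1: data parity 0, sent cp 0 → ok
  c2: data parity 0, sent cp 0 → ok
  c3: data parity 1, sent cp 0 → mismatch
Exactly one row (r2) and one column (c3) fail → the flipped bit is at their intersection.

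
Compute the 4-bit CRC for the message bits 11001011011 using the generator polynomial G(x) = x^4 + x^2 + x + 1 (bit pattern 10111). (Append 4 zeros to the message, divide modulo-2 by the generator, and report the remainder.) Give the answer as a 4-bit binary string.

1000

Append 4 zeros: 110010110110000. Divide by 10111 (XOR where the leading bit is 1):
  pos 0: 11001 XOR 10111 = 01110
  pos 1: 11100 XOR 10111 = 01011
  pos 2: 10111 XOR 10111 = 00000
  pos 7: 10110 XOR 10111 = 00001
Remainder (last 4 bits) = 1000. This is the CRC / FCS.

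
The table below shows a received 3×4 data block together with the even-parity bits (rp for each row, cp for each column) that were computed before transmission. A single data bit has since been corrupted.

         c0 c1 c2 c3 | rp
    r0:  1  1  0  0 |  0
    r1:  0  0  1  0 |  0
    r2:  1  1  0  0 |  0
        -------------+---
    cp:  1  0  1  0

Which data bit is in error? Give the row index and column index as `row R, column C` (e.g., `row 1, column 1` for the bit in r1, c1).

row 1, column 0

Recompute each row's even parity and compare to rp:
  r0: data parity 0, sent rp 0 → ok
  r1: data parity 1, sent rp 0 → mismatch
  r2: data parity 0, sent rp 0 → ok
Recompute each column's even parity and compare to cp:
  c0: data parity 0, sent cp 1 → mismatch
  c1: data parity 0, sent cp 0 → ok
  c2: data parity 1, sent cp 1 → ok
  c3: data parity 0, sent cp 0 → ok
Exactly one row (r1) and one column (c0) fail → the flipped bit is at their intersection.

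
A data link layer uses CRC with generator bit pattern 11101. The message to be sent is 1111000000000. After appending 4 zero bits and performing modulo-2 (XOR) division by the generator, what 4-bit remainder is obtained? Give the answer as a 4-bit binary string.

Append 4 zeros: 11110000000000000. Divide by 11101 (XOR where the leading bit is 1):
  pos 0: 11110 XOR 11101 = 00011
  pos 3: 11000 XOR 11101 = 00101
  pos 5: 10100 XOR 11101 = 01001
  pos 6: 10010 XOR 11101 = 01111
  pos 7: 11110 XOR 11101 = 00011
  pos 10: 11000 XOR 11101 = 00101
  pos 12: 10100 XOR 11101 = 01001
Remainder (last 4 bits) = 1001. This is the CRC / FCS.

1001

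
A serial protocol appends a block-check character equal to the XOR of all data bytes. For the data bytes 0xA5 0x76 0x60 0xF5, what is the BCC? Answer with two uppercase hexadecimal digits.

XOR the bytes together:
  start with 0xA5
  0xA5 ⊕ 0x76 = 0xD3
  0xD3 ⊕ 0x60 = 0xB3
  0xB3 ⊕ 0xF5 = 0x46

46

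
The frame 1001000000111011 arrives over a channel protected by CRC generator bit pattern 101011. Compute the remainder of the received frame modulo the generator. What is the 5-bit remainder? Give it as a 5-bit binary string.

01011

Modulo-2 division of 1001000000111011 by 101011:
  pos 0: 100100 XOR 101011 = 001111
  pos 2: 111100 XOR 101011 = 010111
  pos 3: 101110 XOR 101011 = 000101
  pos 6: 101011 XOR 101011 = 000000
Remainder = 01011 (nonzero — an error is detected).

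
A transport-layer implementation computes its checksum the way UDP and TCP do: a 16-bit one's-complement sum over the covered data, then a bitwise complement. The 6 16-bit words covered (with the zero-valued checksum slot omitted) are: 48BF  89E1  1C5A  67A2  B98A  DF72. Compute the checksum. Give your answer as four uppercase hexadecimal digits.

One's-complement addition (fold any carry out of bit 15 back into bit 0):
  0x48BF + 0x89E1 = 0x0D2A0
  0xD2A0 + 0x1C5A = 0x0EEFA
  0xEEFA + 0x67A2 = 0x1569C → wrap carry → 0x569D
  0x569D + 0xB98A = 0x11027 → wrap carry → 0x1028
  0x1028 + 0xDF72 = 0x0EF9A
One's-complement sum = 0xEF9A.
Checksum = ~0xEF9A & 0xFFFF = 0x1065.

1065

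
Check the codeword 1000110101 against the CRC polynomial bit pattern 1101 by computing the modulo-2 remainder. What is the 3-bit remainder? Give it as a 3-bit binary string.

101

Modulo-2 division of 1000110101 by 1101:
  pos 0: 1000 XOR 1101 = 0101
  pos 1: 1011 XOR 1101 = 0110
  pos 2: 1101 XOR 1101 = 0000
Remainder = 101 (nonzero — an error is detected).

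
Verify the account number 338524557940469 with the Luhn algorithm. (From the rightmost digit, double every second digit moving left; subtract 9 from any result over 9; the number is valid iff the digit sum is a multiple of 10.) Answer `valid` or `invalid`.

valid

From the right, keep odd positions and double even positions (subtract 9 from any doubled value over 9):
  doubled (positions 2,4,...): 3 0 9 1 8 1 6 → sum 28
  kept (positions 1,3,...): 9 4 4 7 5 2 8 3 → sum 42
Total = 70.
70 mod 10 = 0, so the number is valid.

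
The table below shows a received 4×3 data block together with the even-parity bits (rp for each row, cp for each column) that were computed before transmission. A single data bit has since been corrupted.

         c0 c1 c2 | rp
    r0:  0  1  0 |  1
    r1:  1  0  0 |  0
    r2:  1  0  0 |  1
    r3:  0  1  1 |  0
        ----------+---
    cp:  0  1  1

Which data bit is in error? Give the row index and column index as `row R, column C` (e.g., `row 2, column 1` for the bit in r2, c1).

row 1, column 1

Recompute each row's even parity and compare to rp:
  r0: data parity 1, sent rp 1 → ok
  r1: data parity 1, sent rp 0 → mismatch
  r2: data parity 1, sent rp 1 → ok
  r3: data parity 0, sent rp 0 → ok
Recompute each column's even parity and compare to cp:
  c0: data parity 0, sent cp 0 → ok
  c1: data parity 0, sent cp 1 → mismatch
  c2: data parity 1, sent cp 1 → ok
Exactly one row (r1) and one column (c1) fail → the flipped bit is at their intersection.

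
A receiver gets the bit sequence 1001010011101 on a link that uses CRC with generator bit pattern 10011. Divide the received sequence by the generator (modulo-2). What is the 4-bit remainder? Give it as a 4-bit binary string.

Modulo-2 division of 1001010011101 by 10011:
  pos 0: 10010 XOR 10011 = 00001
  pos 4: 11001 XOR 10011 = 01010
  pos 5: 10101 XOR 10011 = 00110
  pos 7: 11010 XOR 10011 = 01001
  pos 8: 10011 XOR 10011 = 00000
Remainder = 0000 (zero — the frame passes the CRC check).

0000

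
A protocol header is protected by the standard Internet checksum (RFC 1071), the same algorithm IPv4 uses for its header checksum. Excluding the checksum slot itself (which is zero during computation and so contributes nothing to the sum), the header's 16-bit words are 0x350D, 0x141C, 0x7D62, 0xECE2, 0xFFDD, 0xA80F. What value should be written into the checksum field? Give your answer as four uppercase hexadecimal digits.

A4A3

One's-complement addition (fold any carry out of bit 15 back into bit 0):
  0x350D + 0x141C = 0x04929
  0x4929 + 0x7D62 = 0x0C68B
  0xC68B + 0xECE2 = 0x1B36D → wrap carry → 0xB36E
  0xB36E + 0xFFDD = 0x1B34B → wrap carry → 0xB34C
  0xB34C + 0xA80F = 0x15B5B → wrap carry → 0x5B5C
One's-complement sum = 0x5B5C.
Checksum = ~0x5B5C & 0xFFFF = 0xA4A3.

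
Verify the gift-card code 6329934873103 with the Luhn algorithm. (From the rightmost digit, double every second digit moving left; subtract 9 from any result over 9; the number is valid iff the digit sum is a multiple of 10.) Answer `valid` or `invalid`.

From the right, keep odd positions and double even positions (subtract 9 from any doubled value over 9):
  doubled (positions 2,4,...): 0 6 7 6 9 6 → sum 34
  kept (positions 1,3,...): 3 1 7 4 9 2 6 → sum 32
Total = 66.
66 mod 10 = 6, so the number is invalid.

invalid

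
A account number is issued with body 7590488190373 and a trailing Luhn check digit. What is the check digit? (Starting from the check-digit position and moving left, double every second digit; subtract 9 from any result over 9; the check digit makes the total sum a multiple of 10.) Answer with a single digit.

9

Partial digits right→left: 3 7 3 0 9 1 8 8 4 0 9 5 7
Double every second digit counting from the check-digit position (so the 1st, 3rd, 5th, ... of the partial from the right).
  doubled (with −9 where >9): 6 6 9 7 8 9 5 → sum 50
  kept as-is: 7 0 1 8 0 5 → sum 21
Total = 50 + 21 = 71.
Check digit = (10 − (71 mod 10)) mod 10 = 9.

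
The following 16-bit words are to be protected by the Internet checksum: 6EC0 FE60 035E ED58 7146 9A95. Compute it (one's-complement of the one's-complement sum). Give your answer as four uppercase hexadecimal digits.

964B

One's-complement addition (fold any carry out of bit 15 back into bit 0):
  0x6EC0 + 0xFE60 = 0x16D20 → wrap carry → 0x6D21
  0x6D21 + 0x035E = 0x0707F
  0x707F + 0xED58 = 0x15DD7 → wrap carry → 0x5DD8
  0x5DD8 + 0x7146 = 0x0CF1E
  0xCF1E + 0x9A95 = 0x169B3 → wrap carry → 0x69B4
One's-complement sum = 0x69B4.
Checksum = ~0x69B4 & 0xFFFF = 0x964B.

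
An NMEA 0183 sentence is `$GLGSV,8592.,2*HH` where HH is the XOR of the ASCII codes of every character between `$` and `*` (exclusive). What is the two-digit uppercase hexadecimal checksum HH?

53

XOR the ASCII codes of the payload characters:
  'G' = 0x47 → acc = 0x47
  'L' = 0x4C → acc = 0x0B
  'G' = 0x47 → acc = 0x4C
  'S' = 0x53 → acc = 0x1F
  'V' = 0x56 → acc = 0x49
  ',' = 0x2C → acc = 0x65
  '8' = 0x38 → acc = 0x5D
  '5' = 0x35 → acc = 0x68
  '9' = 0x39 → acc = 0x51
  '2' = 0x32 → acc = 0x63
  '.' = 0x2E → acc = 0x4D
  ',' = 0x2C → acc = 0x61
  '2' = 0x32 → acc = 0x53
Checksum = 0x53.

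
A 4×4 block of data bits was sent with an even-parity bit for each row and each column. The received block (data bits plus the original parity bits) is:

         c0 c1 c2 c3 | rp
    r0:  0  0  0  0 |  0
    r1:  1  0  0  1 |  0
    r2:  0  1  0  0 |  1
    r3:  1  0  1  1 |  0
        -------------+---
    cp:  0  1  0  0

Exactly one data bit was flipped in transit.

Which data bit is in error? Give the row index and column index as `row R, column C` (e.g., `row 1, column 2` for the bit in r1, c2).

row 3, column 2

Recompute each row's even parity and compare to rp:
  r0: data parity 0, sent rp 0 → ok
  r1: data parity 0, sent rp 0 → ok
  r2: data parity 1, sent rp 1 → ok
  r3: data parity 1, sent rp 0 → mismatch
Recompute each column's even parity and compare to cp:
  c0: data parity 0, sent cp 0 → ok
  c1: data parity 1, sent cp 1 → ok
  c2: data parity 1, sent cp 0 → mismatch
  c3: data parity 0, sent cp 0 → ok
Exactly one row (r3) and one column (c2) fail → the flipped bit is at their intersection.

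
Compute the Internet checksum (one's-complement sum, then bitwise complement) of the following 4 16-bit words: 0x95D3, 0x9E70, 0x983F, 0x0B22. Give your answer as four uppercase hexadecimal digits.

285A

One's-complement addition (fold any carry out of bit 15 back into bit 0):
  0x95D3 + 0x9E70 = 0x13443 → wrap carry → 0x3444
  0x3444 + 0x983F = 0x0CC83
  0xCC83 + 0x0B22 = 0x0D7A5
One's-complement sum = 0xD7A5.
Checksum = ~0xD7A5 & 0xFFFF = 0x285A.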